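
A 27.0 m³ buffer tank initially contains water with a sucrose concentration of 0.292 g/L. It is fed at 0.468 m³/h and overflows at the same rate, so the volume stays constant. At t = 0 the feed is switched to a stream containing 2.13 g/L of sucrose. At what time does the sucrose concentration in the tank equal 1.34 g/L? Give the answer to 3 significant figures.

48.7 h

Species balance on the tank: V dC/dt = Q(C_in − C), so τ = V/Q = 57.692 h.
C(t) = C_in + (C₀ − C_in) e^(−t/τ). Set C = 1.34 and solve for t:
e^(−t/τ) = (C − C_in)/(C₀ − C_in) = (1.34 − 2.13)/(0.292 − 2.13) = 0.42982
t = −τ ln(…) = 57.692 × 0.84440 = 48.715 h.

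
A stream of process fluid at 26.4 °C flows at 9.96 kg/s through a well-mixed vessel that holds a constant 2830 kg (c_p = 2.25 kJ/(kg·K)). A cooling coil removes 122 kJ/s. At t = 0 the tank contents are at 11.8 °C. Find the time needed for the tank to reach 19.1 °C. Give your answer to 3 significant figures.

453 s

M c_p dT/dt = ṁ c_p (T_in − T) − Q̇.
τ = M/ṁ = 284.14 s; T_ss = T_in − Q̇/(ṁ c_p) = 20.956 °C.
T(t) = T_ss + (T₀ − T_ss) e^(−t/τ). Set T = 19.1:
e^(−t/τ) = (19.1 − 20.956)/(11.8 − 20.956) = 0.20271
t = −284.14 · ln(0.20271) = 453.48 s.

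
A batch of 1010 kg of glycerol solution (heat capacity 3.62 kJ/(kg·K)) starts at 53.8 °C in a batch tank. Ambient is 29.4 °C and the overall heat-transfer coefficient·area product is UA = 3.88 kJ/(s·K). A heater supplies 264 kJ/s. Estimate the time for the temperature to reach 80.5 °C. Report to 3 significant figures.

Lumped-capacitance energy balance: M c_p dT/dt = UA(T_amb − T) + Q̇.
τ = M c_p/UA = 942.32 s; T_ss = T_amb + Q̇/UA = 29.4 + 264/3.88 = 97.441 °C.
T(t) = T_ss + (T₀ − T_ss)e^(−t/τ); set T = 80.5:
t = −τ ln[(T − T_ss)/(T₀ − T_ss)] = −942.32 · ln(0.38819) = 891.67 s.

892 s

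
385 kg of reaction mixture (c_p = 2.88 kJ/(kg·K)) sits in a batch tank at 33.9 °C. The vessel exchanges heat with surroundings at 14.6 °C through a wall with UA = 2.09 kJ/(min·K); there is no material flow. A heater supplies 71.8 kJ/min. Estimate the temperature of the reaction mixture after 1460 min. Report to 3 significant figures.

M c_p dT/dt = −UA(T − T_amb) + Q̇.
dT/dt = (T_ss − T)/τ with T_ss = T_amb + Q̇/UA = 14.6 + 71.8/2.09 = 48.954 °C, τ = M c_p/UA = 385·2.88/2.09 = 530.53 min.
Integrating: T(t) = T_ss + (T₀ − T_ss) e^(−t/τ).
T(1460) = 48.954 + (-15.054)·0.063801 = 47.994 °C.

48.0 °C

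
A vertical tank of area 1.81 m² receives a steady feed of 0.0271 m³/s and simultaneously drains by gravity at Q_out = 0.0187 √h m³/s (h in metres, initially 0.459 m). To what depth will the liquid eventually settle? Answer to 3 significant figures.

A dh/dt = Q_in − 0.0187 √h. Steady state requires inflow = outflow:
Q_in = 0.0187 √h_ss ⇒ √h_ss = 0.0271/0.0187 = 1.4492.
h_ss = 1.4492² = 2.1002 m. (Since h₀ = 0.459 m < h_ss, the level will rise toward this value.)

2.10 m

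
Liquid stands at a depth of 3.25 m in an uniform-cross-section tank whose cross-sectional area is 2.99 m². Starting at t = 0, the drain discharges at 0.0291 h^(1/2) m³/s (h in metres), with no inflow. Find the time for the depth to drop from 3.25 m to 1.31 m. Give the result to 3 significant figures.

Volume balance on the tank: A dh/dt = −0.0291 √h.
Separate and integrate: 2(√h − √h₀) = −(0.0291/A) t.
t = 2A(√h₀ − √h)/0.0291 = 2·2.99·(√3.25 − √1.31)/0.0291
  = 5.9800 × (1.8028 − 1.1446) / 0.0291 = 135.26 s.

135 s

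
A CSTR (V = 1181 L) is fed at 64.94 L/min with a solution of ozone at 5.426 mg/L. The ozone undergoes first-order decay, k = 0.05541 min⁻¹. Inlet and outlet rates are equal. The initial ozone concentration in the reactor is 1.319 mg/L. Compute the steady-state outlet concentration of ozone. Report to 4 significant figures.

V dC/dt = Q(C_in − C) − k V C.
At steady state: 0 = Q C_in − (Q + kV) C_ss, so C_ss = Q C_in/(Q + kV).
C_ss = 64.94·5.426/(64.94 + 0.05541·1181) = 352.364/130.379 = 2.70261 mg/L.

2.703 mg/L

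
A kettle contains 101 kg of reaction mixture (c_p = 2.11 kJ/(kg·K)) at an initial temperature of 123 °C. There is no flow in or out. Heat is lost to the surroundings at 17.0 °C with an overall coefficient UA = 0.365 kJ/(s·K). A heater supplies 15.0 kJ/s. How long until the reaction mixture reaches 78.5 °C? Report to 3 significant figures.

676 s

Lumped-capacitance energy balance: M c_p dT/dt = UA(T_amb − T) + Q̇.
τ = M c_p/UA = 583.86 s; T_ss = T_amb + Q̇/UA = 17.0 + 15.0/0.365 = 58.096 °C.
T(t) = T_ss + (T₀ − T_ss)e^(−t/τ); set T = 78.5:
t = −τ ln[(T − T_ss)/(T₀ − T_ss)] = −583.86 · ln(0.31437) = 675.63 s.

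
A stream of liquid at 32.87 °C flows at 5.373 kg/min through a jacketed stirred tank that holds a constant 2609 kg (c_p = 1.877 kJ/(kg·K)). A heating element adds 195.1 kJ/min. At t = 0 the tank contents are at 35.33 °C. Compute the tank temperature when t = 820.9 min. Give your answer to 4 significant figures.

Energy balance: M c_p dT/dt = ṁ c_p (T_in − T) + 195.1.
Rearrange: dT/dt = (T_ss − T)/τ with τ = M/ṁ = 485.576 min and T_ss = T_in + Q̇/(ṁ c_p) = 52.2153 °C.
This is linear first-order; T(t) = T_ss + (T₀ − T_ss) e^(−t/τ).
T(820.9) = 52.2153 + (-16.8853)·e^(−820.9/485.576) = 52.2153 + (-16.8853)·0.184414 = 49.1014 °C.

49.10 °C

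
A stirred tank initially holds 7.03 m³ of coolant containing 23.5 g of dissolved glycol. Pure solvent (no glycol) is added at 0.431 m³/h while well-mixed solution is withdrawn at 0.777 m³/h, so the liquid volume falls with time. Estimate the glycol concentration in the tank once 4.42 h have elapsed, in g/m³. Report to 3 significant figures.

Let m(t) be the amount of glycol. Volume: V(t) = V₀ + (Q_in − Q_out) t = 7.03 − 0.34600 t; V(4.42) = 5.5007 m³.
Species balance (pure solvent in): dm/dt = −Q_out · m/V(t).
Separate: dm/m = −Q_out dt/V(t) ⇒ ln(m/m₀) = −(Q_out/(Q_in−Q_out)) ln(V/V₀).
m = m₀ (V₀/V)^(Q_out/(Q_in−Q_out)) = 23.5 × (7.03/5.5007)^(-2.2457) = 13.546 g.
C = m/V = 13.546/5.5007 = 2.4626 g/m³.

2.46 g/m³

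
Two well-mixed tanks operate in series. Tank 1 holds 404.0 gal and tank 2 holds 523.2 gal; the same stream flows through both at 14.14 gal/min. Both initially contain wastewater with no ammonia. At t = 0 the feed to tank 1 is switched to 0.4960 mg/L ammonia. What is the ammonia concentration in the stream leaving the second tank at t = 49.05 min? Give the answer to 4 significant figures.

Time constants: τᵢ = Vᵢ/Q for each well-mixed tank.
τ₁ = 404.0/14.14 = 28.5714 min; τ₂ = 523.2/14.14 = 37.0014 min.
Tank 1: C₁ = C_in(1 − e^(−t/τ₁)). Tank 2 (τ₁ ≠ τ₂): C₂ = C_in[1 − (τ₁ e^(−t/τ₁) − τ₂ e^(−t/τ₂))/(τ₁ − τ₂)].
At t = 49.05: e^(−t/τ₁) = 0.179649, e^(−t/τ₂) = 0.265637.
C₂ = 0.4960·[1 − (28.5714·0.179649 − 37.0014·0.265637)/(-8.42999)] = 0.4960·0.442928 = 0.219692 mg/L.

0.2197 mg/L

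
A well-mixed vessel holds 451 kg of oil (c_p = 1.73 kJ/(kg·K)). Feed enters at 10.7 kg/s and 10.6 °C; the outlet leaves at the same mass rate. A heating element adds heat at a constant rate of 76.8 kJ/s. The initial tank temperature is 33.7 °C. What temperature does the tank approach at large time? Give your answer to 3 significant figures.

M c_p dT/dt = ṁ c_p (T_in − T) + Q̇.
At steady state dT/dt = 0 ⇒ T_ss = T_in + Q̇/(ṁ c_p) = 10.6 + 76.8/(10.7·1.73) = 14.749 °C.

14.7 °C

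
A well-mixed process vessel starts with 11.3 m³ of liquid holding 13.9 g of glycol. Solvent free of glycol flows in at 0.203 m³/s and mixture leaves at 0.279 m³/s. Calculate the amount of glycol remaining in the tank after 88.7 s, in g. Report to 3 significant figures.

Total volume: dV/dt = Q_in − Q_out = -0.076000 m³/s, so V(t) = 11.3 − 0.076000 t and V(88.7) = 4.5588 m³.
No glycol enters, so dm/dt = −Q_out · (m/V).
Separate: dm/m = −Q_out dt/V(t) ⇒ ln(m/m₀) = −(Q_out/(Q_in−Q_out)) ln(V/V₀).
m = m₀ (V₀/V)^(Q_out/(Q_in−Q_out)) = 13.9 × (11.3/4.5588)^(-3.6711) = 0.49634 g.

0.496 g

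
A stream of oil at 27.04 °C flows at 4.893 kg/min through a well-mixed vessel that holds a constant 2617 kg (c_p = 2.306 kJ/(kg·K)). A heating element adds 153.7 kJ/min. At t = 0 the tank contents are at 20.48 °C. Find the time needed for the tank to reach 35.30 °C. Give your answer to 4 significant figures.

708.9 min

M c_p dT/dt = ṁ c_p (T_in − T) + Q̇.
τ = M/ṁ = 534.846 min; T_ss = T_in + Q̇/(ṁ c_p) = 40.6620 °C.
T(t) = T_ss + (T₀ − T_ss) e^(−t/τ). Set T = 35.30:
e^(−t/τ) = (35.30 − 40.6620)/(20.48 − 40.6620) = 0.265681
t = −534.846 · ln(0.265681) = 708.917 min.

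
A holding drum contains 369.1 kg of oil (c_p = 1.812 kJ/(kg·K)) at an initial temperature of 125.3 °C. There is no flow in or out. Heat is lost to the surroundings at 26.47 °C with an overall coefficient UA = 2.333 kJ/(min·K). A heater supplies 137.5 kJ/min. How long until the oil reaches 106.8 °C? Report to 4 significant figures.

178.6 min

Heat balance on the well-mixed liquid: M c_p dT/dt = −UA(T − T_amb) + Q̇.
τ = M c_p/UA = 286.673 min; T_ss = T_amb + Q̇/UA = 26.47 + 137.5/2.333 = 85.4070 °C.
T(t) = T_ss + (T₀ − T_ss)e^(−t/τ); set T = 106.8:
t = −τ ln[(T − T_ss)/(T₀ − T_ss)] = −286.673 · ln(0.536260) = 178.637 min.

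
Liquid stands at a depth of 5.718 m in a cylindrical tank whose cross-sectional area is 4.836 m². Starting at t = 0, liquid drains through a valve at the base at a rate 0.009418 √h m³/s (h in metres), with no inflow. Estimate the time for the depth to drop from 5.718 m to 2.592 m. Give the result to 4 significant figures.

802.3 s

A dh/dt = −Q_out = −0.009418 √h.
∫ h^(−1/2) dh = −(0.009418/A) ∫ dt, giving 2√h = 2√h₀ − (0.009418/A) t.
t = 2A(√h₀ − √h)/0.009418 = 2·4.836·(√5.718 − √2.592)/0.009418
  = 9.67200 × (2.39123 − 1.60997) / 0.009418 = 802.335 s.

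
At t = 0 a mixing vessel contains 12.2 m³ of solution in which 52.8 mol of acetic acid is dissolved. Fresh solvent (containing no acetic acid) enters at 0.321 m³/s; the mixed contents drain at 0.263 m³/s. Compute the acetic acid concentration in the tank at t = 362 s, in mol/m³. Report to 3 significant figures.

Let m(t) be the amount of acetic acid. Volume: V(t) = V₀ + (Q_in − Q_out) t = 12.2 + 0.058000 t; V(362) = 33.196 m³.
No acetic acid enters, so dm/dt = −Q_out · (m/V).
Separate: dm/m = −Q_out dt/V(t) ⇒ ln(m/m₀) = −(Q_out/(Q_in−Q_out)) ln(V/V₀).
m = m₀ (V₀/V)^(Q_out/(Q_in−Q_out)) = 52.8 × (12.2/33.196)^(4.5345) = 0.56413 mol.
C = m/V = 0.56413/33.196 = 0.016994 mol/m³.

0.0170 mol/m³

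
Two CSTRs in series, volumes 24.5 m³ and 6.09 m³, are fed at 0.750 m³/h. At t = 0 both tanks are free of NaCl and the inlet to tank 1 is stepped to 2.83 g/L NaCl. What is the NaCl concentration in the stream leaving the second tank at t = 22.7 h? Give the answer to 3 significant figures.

Each tank obeys Vᵢ dCᵢ/dt = Q(Cᵢ₋₁ − Cᵢ), so τᵢ = Vᵢ/Q.
τ₁ = 24.5/0.750 = 32.667 h; τ₂ = 6.09/0.750 = 8.1200 h.
Solving the cascade with C₁(0)=C₂(0)=0 gives C₂(t) = C_in[1 − (τ₁ e^(−t/τ₁) − τ₂ e^(−t/τ₂))/(τ₁ − τ₂)].
At t = 22.7: e^(−t/τ₁) = 0.49913, e^(−t/τ₂) = 0.061080.
C₂ = 2.83·[1 − (32.667·0.49913 − 8.1200·0.061080)/(24.547)] = 2.83·0.35597 = 1.0074 g/L.

1.01 g/L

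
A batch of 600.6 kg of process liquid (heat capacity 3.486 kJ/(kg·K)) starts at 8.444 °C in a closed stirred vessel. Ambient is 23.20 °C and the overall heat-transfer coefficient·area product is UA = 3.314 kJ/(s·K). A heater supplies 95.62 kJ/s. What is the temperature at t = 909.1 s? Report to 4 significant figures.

M c_p dT/dt = −UA(T − T_amb) + Q̇.
dT/dt = (T_ss − T)/τ with T_ss = T_amb + Q̇/UA = 23.20 + 95.62/3.314 = 52.0533 °C, τ = M c_p/UA = 600.6·3.486/3.314 = 631.772 s.
T approaches T_ss exponentially: T(t) = T_ss + (T₀ − T_ss) e^(−t/τ).
T(909.1) = 52.0533 + (-43.6093)·0.237172 = 41.7104 °C.

41.71 °C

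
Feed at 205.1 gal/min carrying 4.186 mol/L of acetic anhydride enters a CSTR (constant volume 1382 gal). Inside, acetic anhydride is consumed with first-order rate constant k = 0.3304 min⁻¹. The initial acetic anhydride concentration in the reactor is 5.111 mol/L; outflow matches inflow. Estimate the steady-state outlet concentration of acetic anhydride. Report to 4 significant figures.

Species balance: V dC/dt = Q C_in − Q C − k V C.
Steady state (dC/dt = 0): C_ss = Q C_in/(Q + kV) = C_in/(1 + kV/Q).
C_ss = 205.1·4.186/(205.1 + 0.3304·1382) = 858.549/661.713 = 1.29746 mol/L.

1.297 mol/L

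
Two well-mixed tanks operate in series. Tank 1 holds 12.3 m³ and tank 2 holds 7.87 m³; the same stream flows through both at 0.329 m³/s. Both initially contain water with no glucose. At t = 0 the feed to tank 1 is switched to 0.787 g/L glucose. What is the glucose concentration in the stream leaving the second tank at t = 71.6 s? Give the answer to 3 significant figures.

0.535 g/L

Each tank obeys Vᵢ dCᵢ/dt = Q(Cᵢ₋₁ − Cᵢ), so τᵢ = Vᵢ/Q.
τ₁ = 12.3/0.329 = 37.386 s; τ₂ = 7.87/0.329 = 23.921 s.
Tank 1: C₁ = C_in(1 − e^(−t/τ₁)). Tank 2 (τ₁ ≠ τ₂): C₂ = C_in[1 − (τ₁ e^(−t/τ₁) − τ₂ e^(−t/τ₂))/(τ₁ − τ₂)].
At t = 71.6: e^(−t/τ₁) = 0.14732, e^(−t/τ₂) = 0.050127.
C₂ = 0.787·[1 − (37.386·0.14732 − 23.921·0.050127)/(13.465)] = 0.787·0.68002 = 0.53517 g/L.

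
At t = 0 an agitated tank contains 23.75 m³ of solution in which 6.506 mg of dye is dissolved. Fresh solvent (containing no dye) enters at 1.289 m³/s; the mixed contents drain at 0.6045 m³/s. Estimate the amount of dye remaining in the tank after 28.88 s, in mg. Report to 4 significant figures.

3.811 mg

Let m(t) be the amount of dye. Volume: V(t) = V₀ + (Q_in − Q_out) t = 23.75 + 0.684500 t; V(28.88) = 43.5184 m³.
Solute balance: dm/dt = 0 − Q_out C = −Q_out m/V(t).
Separate: dm/m = −Q_out dt/V(t) ⇒ ln(m/m₀) = −(Q_out/(Q_in−Q_out)) ln(V/V₀).
m = m₀ (V₀/V)^(Q_out/(Q_in−Q_out)) = 6.506 × (23.75/43.5184)^(0.883126) = 3.81104 mg.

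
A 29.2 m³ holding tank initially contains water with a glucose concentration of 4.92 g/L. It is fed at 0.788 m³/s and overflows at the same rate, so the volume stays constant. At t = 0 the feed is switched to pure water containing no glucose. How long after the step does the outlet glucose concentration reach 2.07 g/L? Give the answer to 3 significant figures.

Species balance on the tank: V dC/dt = Q(C_in − C), so τ = V/Q = 37.056 s.
C(t) = C_in + (C₀ − C_in) e^(−t/τ). Set C = 2.07 and solve for t:
e^(−t/τ) = (C − C_in)/(C₀ − C_in) = (2.07 − 0)/(4.92 − 0) = 0.42073
t = −τ ln(…) = 37.056 × 0.86576 = 32.081 s.

32.1 s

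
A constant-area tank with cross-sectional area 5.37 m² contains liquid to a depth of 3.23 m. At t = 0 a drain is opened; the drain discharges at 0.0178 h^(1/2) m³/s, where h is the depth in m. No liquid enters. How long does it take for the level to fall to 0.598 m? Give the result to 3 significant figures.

With no inflow, A dh/dt = −0.0178 √h.
This is separable: 2 d(√h)/dt = −0.0178/A, so √h = √h₀ − (0.0178/(2A)) t.
t = 2A(√h₀ − √h)/0.0178 = 2·5.37·(√3.23 − √0.598)/0.0178
  = 10.740 × (1.7972 − 0.77330) / 0.0178 = 617.80 s.

618 s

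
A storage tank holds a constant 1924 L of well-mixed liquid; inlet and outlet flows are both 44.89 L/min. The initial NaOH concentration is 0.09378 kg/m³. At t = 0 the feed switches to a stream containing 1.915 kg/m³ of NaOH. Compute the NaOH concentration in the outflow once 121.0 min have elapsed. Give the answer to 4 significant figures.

Mass balance on the solute (V constant): V dC/dt = Q(C_in − C).
Rewrite as dC/dt + C/τ = C_in/τ, τ = V/Q = 42.8603 min.
C approaches C_in exponentially: C(t) = C_in + (C₀ − C_in) e^(−t/τ).
C(121.0) = 1.915 + (0.09378 − 1.915)·e^(−121.0/42.8603) = 1.915 + (-1.82122)·0.0594200 = 1.80678 kg/m³.

1.807 kg/m³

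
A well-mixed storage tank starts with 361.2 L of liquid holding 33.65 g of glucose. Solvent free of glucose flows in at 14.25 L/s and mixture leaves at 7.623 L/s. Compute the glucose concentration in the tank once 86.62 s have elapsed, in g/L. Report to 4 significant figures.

0.01204 g/L

Total volume: dV/dt = Q_in − Q_out = 6.62700 L/s, so V(t) = 361.2 + 6.62700 t and V(86.62) = 935.231 L.
Species balance (pure solvent in): dm/dt = −Q_out · m/V(t).
Separate: dm/m = −Q_out dt/V(t) ⇒ ln(m/m₀) = −(Q_out/(Q_in−Q_out)) ln(V/V₀).
m = m₀ (V₀/V)^(Q_out/(Q_in−Q_out)) = 33.65 × (361.2/935.231)^(1.15029) = 11.2646 g.
C = m/V = 11.2646/935.231 = 0.0120448 g/L.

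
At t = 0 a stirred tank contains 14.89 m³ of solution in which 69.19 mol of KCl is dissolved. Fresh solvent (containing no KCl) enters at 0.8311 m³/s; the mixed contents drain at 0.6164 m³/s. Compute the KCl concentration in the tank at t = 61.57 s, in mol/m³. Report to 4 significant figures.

Total volume: dV/dt = Q_in − Q_out = 0.214700 m³/s, so V(t) = 14.89 + 0.214700 t and V(61.57) = 28.1091 m³.
Solute balance: dm/dt = 0 − Q_out C = −Q_out m/V(t).
Separate: dm/m = −Q_out dt/V(t) ⇒ ln(m/m₀) = −(Q_out/(Q_in−Q_out)) ln(V/V₀).
m = m₀ (V₀/V)^(Q_out/(Q_in−Q_out)) = 69.19 × (14.89/28.1091)^(2.87098) = 11.1632 mol.
C = m/V = 11.1632/28.1091 = 0.397140 mol/m³.

0.3971 mol/m³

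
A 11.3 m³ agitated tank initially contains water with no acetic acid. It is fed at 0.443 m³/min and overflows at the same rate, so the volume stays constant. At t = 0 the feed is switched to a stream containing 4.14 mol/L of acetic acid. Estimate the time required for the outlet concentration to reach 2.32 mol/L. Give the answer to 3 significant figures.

Accumulation = in − out for the solute gives V dC/dt = Q(C_in − C), so τ = V/Q = 25.508 min.
C(t) = C_in + (C₀ − C_in) e^(−t/τ). Set C = 2.32 and solve for t:
e^(−t/τ) = (C − C_in)/(C₀ − C_in) = (2.32 − 4.14)/(0 − 4.14) = 0.43961
t = −τ ln(…) = 25.508 × 0.82186 = 20.964 min.

21.0 min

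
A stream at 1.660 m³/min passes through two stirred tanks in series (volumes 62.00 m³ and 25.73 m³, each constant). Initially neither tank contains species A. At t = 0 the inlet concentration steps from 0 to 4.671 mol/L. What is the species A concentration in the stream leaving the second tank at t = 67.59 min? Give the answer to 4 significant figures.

3.406 mol/L

Each tank obeys Vᵢ dCᵢ/dt = Q(Cᵢ₋₁ − Cᵢ), so τᵢ = Vᵢ/Q.
τ₁ = 62.00/1.660 = 37.3494 min; τ₂ = 25.73/1.660 = 15.5000 min.
Tank 1: C₁ = C_in(1 − e^(−t/τ₁)). Tank 2 (τ₁ ≠ τ₂): C₂ = C_in[1 − (τ₁ e^(−t/τ₁) − τ₂ e^(−t/τ₂))/(τ₁ − τ₂)].
At t = 67.59: e^(−t/τ₁) = 0.163709, e^(−t/τ₂) = 0.0127701.
C₂ = 4.671·[1 − (37.3494·0.163709 − 15.5000·0.0127701)/(21.8494)] = 4.671·0.729216 = 3.40617 mol/L.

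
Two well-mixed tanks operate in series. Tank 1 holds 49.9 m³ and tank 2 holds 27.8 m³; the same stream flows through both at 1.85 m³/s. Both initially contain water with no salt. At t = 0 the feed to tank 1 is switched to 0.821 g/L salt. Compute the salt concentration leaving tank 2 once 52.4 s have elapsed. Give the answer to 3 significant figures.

0.587 g/L

Species balance on tank i: dCᵢ/dt = (Cᵢ₋₁ − Cᵢ)/τᵢ with τᵢ = Vᵢ/Q.
τ₁ = 49.9/1.85 = 26.973 s; τ₂ = 27.8/1.85 = 15.027 s.
Solving the cascade with C₁(0)=C₂(0)=0 gives C₂(t) = C_in[1 − (τ₁ e^(−t/τ₁) − τ₂ e^(−t/τ₂))/(τ₁ − τ₂)].
At t = 52.4: e^(−t/τ₁) = 0.14332, e^(−t/τ₂) = 0.030591.
C₂ = 0.821·[1 − (26.973·0.14332 − 15.027·0.030591)/(11.946)] = 0.821·0.71488 = 0.58692 g/L.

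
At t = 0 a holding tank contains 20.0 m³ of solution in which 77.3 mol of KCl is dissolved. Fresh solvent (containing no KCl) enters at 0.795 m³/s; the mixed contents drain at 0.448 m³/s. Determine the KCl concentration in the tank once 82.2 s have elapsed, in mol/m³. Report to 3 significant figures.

Total volume: dV/dt = Q_in − Q_out = 0.34700 m³/s, so V(t) = 20.0 + 0.34700 t and V(82.2) = 48.523 m³.
Solute balance: dm/dt = 0 − Q_out C = −Q_out m/V(t).
Separate: dm/m = −Q_out dt/V(t) ⇒ ln(m/m₀) = −(Q_out/(Q_in−Q_out)) ln(V/V₀).
m = m₀ (V₀/V)^(Q_out/(Q_in−Q_out)) = 77.3 × (20.0/48.523)^(1.2911) = 24.616 mol.
C = m/V = 24.616/48.523 = 0.50731 mol/m³.

0.507 mol/m³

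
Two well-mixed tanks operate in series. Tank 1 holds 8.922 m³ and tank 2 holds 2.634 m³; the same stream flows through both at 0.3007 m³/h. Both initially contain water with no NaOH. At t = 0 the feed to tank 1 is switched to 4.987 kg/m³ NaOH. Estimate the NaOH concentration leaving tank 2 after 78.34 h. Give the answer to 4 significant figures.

4.482 kg/m³

Time constants: τᵢ = Vᵢ/Q for each well-mixed tank.
τ₁ = 8.922/0.3007 = 29.6708 h; τ₂ = 2.634/0.3007 = 8.75956 h.
Tank 1: C₁ = C_in(1 − e^(−t/τ₁)). Tank 2 (τ₁ ≠ τ₂): C₂ = C_in[1 − (τ₁ e^(−t/τ₁) − τ₂ e^(−t/τ₂))/(τ₁ − τ₂)].
At t = 78.34: e^(−t/τ₁) = 0.0713392, e^(−t/τ₂) = 0.000130600.
C₂ = 4.987·[1 − (29.6708·0.0713392 − 8.75956·0.000130600)/(20.9112)] = 4.987·0.898832 = 4.48248 kg/m³.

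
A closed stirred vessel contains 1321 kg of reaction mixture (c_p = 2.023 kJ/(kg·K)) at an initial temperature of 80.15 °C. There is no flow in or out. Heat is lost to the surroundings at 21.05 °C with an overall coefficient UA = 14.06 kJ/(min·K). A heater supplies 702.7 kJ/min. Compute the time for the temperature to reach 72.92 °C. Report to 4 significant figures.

Lumped-capacitance energy balance: M c_p dT/dt = UA(T_amb − T) + Q̇.
τ = M c_p/UA = 190.070 min; T_ss = T_amb + Q̇/UA = 21.05 + 702.7/14.06 = 71.0287 °C.
T(t) = T_ss + (T₀ − T_ss)e^(−t/τ); set T = 72.92:
t = −τ ln[(T − T_ss)/(T₀ − T_ss)] = −190.070 · ln(0.207353) = 299.043 min.

299.0 min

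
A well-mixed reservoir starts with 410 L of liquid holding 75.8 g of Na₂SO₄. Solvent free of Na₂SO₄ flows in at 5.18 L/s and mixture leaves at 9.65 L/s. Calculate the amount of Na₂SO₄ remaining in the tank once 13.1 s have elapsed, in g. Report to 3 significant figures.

Total volume: dV/dt = Q_in − Q_out = -4.4700 L/s, so V(t) = 410 − 4.4700 t and V(13.1) = 351.44 L.
Species balance (pure solvent in): dm/dt = −Q_out · m/V(t).
dm/m = −Q_out dt/(V₀ − 4.4700 t); integrating gives ln(m/m₀) = −(Q_out/(Q_in−Q_out)) ln(V/V₀).
m = m₀ (V₀/V)^(Q_out/(Q_in−Q_out)) = 75.8 × (410/351.44)^(-2.1588) = 54.348 g.

54.3 g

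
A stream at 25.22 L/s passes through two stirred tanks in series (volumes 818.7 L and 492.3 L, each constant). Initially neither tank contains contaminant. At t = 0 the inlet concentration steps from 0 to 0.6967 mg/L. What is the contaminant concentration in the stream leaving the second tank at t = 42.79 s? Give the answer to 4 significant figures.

Each tank obeys Vᵢ dCᵢ/dt = Q(Cᵢ₋₁ − Cᵢ), so τᵢ = Vᵢ/Q.
τ₁ = 818.7/25.22 = 32.4623 s; τ₂ = 492.3/25.22 = 19.5202 s.
Tank 1: C₁ = C_in(1 − e^(−t/τ₁)). Tank 2 (τ₁ ≠ τ₂): C₂ = C_in[1 − (τ₁ e^(−t/τ₁) − τ₂ e^(−t/τ₂))/(τ₁ − τ₂)].
At t = 42.79: e^(−t/τ₁) = 0.267632, e^(−t/τ₂) = 0.111684.
C₂ = 0.6967·[1 − (32.4623·0.267632 − 19.5202·0.111684)/(12.9421)] = 0.6967·0.497156 = 0.346368 mg/L.

0.3464 mg/L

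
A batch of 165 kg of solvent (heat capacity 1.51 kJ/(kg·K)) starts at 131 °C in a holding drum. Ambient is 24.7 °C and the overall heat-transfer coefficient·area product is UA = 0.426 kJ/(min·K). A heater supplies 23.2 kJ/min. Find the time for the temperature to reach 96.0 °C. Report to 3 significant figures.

Energy balance: M c_p dT/dt = −UA(T − T_amb) + Q̇.
τ = M c_p/UA = 584.86 min; T_ss = T_amb + Q̇/UA = 24.7 + 23.2/0.426 = 79.160 °C.
T(t) = T_ss + (T₀ − T_ss)e^(−t/τ); set T = 96.0:
t = −τ ln[(T − T_ss)/(T₀ − T_ss)] = −584.86 · ln(0.32484) = 657.62 min.

658 min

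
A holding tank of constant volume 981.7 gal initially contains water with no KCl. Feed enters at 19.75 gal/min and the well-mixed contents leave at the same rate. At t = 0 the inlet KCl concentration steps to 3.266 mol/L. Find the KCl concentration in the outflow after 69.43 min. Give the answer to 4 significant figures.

2.458 mol/L

Species balance on the tank: V dC/dt = Q(C_in − C).
Time constant τ = V/Q = 981.7/19.75 = 49.7063 min.
Solution: C(t) = C_in + (C₀ − C_in) e^(−t/τ).
C(69.43) = 3.266 + (0 − 3.266)·e^(−69.43/49.7063) = 3.266 + (-3.26600)·0.247386 = 2.45804 mol/L.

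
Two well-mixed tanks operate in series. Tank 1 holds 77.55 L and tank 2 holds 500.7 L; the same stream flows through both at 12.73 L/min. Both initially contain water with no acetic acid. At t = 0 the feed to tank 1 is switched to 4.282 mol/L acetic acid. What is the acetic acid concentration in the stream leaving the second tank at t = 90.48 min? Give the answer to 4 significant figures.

3.774 mol/L

Species balance on tank i: dCᵢ/dt = (Cᵢ₋₁ − Cᵢ)/τᵢ with τᵢ = Vᵢ/Q.
τ₁ = 77.55/12.73 = 6.09191 min; τ₂ = 500.7/12.73 = 39.3323 min.
Tank 1: C₁ = C_in(1 − e^(−t/τ₁)). Tank 2 (τ₁ ≠ τ₂): C₂ = C_in[1 − (τ₁ e^(−t/τ₁) − τ₂ e^(−t/τ₂))/(τ₁ − τ₂)].
At t = 90.48: e^(−t/τ₁) = 3.54525e-07, e^(−t/τ₂) = 0.100219.
C₂ = 4.282·[1 − (6.09191·3.54525e-07 − 39.3323·0.100219)/(-33.2404)] = 4.282·0.881414 = 3.77422 mol/L.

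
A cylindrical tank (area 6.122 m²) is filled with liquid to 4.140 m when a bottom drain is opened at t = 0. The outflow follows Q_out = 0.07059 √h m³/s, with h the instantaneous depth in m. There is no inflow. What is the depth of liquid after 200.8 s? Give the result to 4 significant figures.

A dh/dt = −Q_out = −0.07059 √h.
This is separable: 2 d(√h)/dt = −0.07059/A, so √h = √h₀ − (0.07059/(2A)) t.
√h = √4.140 − 0.07059·200.8/(2·6.122) = 2.03470 − 1.15767 = 0.877032.
h = 0.877032² = 0.769186 m.

0.7692 m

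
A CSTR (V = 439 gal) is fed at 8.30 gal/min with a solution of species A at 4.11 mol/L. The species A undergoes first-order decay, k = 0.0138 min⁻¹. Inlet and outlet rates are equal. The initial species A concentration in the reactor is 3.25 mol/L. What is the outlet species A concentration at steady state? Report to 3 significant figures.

Species balance: V dC/dt = Q C_in − Q C − k V C.
Steady state (dC/dt = 0): C_ss = Q C_in/(Q + kV) = C_in/(1 + kV/Q).
C_ss = 8.30·4.11/(8.30 + 0.0138·439) = 34.113/14.358 = 2.3759 mol/L.

2.38 mol/L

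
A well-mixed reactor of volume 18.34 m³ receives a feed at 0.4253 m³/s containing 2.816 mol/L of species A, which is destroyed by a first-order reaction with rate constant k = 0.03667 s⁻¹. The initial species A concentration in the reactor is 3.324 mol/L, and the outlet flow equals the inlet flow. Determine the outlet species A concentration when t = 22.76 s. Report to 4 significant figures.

V dC/dt = Q(C_in − C) − k V C.
dC/dt = (Q/V) C_in − (Q/V + k) C; effective rate a = Q/V + k = 0.0231897 + 0.03667 = 0.0598597 s⁻¹.
C_ss = Q C_in/(Q + kV) = 1.09092 mol/L; C(t) = C_ss + (C₀ − C_ss) e^(−a t).
C(22.76) = 1.09092 + (2.23308)·e^(−0.0598597·22.76) = 1.09092 + (2.23308)·0.256044 = 1.66269 mol/L.

1.663 mol/L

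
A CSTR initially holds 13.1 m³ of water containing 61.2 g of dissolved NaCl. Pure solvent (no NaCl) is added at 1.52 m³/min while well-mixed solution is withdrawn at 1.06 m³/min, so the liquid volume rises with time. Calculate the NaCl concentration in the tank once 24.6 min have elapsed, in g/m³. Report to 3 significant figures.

Total volume: dV/dt = Q_in − Q_out = 0.46000 m³/min, so V(t) = 13.1 + 0.46000 t and V(24.6) = 24.416 m³.
Solute balance: dm/dt = 0 − Q_out C = −Q_out m/V(t).
Separate: dm/m = −Q_out dt/V(t) ⇒ ln(m/m₀) = −(Q_out/(Q_in−Q_out)) ln(V/V₀).
m = m₀ (V₀/V)^(Q_out/(Q_in−Q_out)) = 61.2 × (13.1/24.416)^(2.3043) = 14.576 g.
C = m/V = 14.576/24.416 = 0.59700 g/m³.

0.597 g/m³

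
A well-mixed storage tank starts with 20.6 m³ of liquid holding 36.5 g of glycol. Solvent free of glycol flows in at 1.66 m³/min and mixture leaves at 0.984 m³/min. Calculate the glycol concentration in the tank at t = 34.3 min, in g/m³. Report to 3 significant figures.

Let m(t) be the amount of glycol. Volume: V(t) = V₀ + (Q_in − Q_out) t = 20.6 + 0.67600 t; V(34.3) = 43.787 m³.
No glycol enters, so dm/dt = −Q_out · (m/V).
dm/m = −Q_out dt/(V₀ + 0.67600 t); integrating gives ln(m/m₀) = −(Q_out/(Q_in−Q_out)) ln(V/V₀).
m = m₀ (V₀/V)^(Q_out/(Q_in−Q_out)) = 36.5 × (20.6/43.787)^(1.4556) = 12.179 g.
C = m/V = 12.179/43.787 = 0.27814 g/m³.

0.278 g/m³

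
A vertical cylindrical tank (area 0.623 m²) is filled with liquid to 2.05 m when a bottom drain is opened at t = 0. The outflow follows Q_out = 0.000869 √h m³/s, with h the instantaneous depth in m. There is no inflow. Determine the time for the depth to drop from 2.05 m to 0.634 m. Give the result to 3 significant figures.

A dh/dt = −Q_out = −0.000869 √h.
Separate and integrate: 2(√h − √h₀) = −(0.000869/A) t.
t = 2A(√h₀ − √h)/0.000869 = 2·0.623·(√2.05 − √0.634)/0.000869
  = 1.2460 × (1.4318 − 0.79624) / 0.000869 = 911.26 s.

911 s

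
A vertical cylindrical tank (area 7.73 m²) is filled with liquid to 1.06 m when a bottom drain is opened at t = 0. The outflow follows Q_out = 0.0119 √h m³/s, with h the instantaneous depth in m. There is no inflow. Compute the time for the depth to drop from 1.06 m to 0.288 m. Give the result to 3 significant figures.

Mass balance (ρ constant): A dh/dt = −0.0119 √h.
This is separable: 2 d(√h)/dt = −0.0119/A, so √h = √h₀ − (0.0119/(2A)) t.
t = 2A(√h₀ − √h)/0.0119 = 2·7.73·(√1.06 − √0.288)/0.0119
  = 15.460 × (1.0296 − 0.53666) / 0.0119 = 640.36 s.

640 s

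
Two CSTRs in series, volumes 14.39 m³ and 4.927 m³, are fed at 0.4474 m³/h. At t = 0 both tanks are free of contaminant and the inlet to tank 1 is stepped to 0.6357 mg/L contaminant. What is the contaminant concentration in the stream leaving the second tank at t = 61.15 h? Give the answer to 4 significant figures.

0.4926 mg/L

Species balance on tank i: dCᵢ/dt = (Cᵢ₋₁ − Cᵢ)/τᵢ with τᵢ = Vᵢ/Q.
τ₁ = 14.39/0.4474 = 32.1636 h; τ₂ = 4.927/0.4474 = 11.0125 h.
Solving the cascade with C₁(0)=C₂(0)=0 gives C₂(t) = C_in[1 − (τ₁ e^(−t/τ₁) − τ₂ e^(−t/τ₂))/(τ₁ − τ₂)].
At t = 61.15: e^(−t/τ₁) = 0.149387, e^(−t/τ₂) = 0.00387669.
C₂ = 0.6357·[1 − (32.1636·0.149387 − 11.0125·0.00387669)/(21.1511)] = 0.6357·0.774852 = 0.492573 mg/L.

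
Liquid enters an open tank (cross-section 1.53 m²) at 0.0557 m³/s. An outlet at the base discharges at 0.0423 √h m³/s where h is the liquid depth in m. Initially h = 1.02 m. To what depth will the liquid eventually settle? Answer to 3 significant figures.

1.73 m

Level balance: A dh/dt = 0.0557 − 0.0423 √h. Setting dh/dt = 0:
Q_in = 0.0423 √h_ss ⇒ √h_ss = 0.0557/0.0423 = 1.3168.
h_ss = 1.3168² = 1.7339 m. (Since h₀ = 1.02 m < h_ss, the level will rise toward this value.)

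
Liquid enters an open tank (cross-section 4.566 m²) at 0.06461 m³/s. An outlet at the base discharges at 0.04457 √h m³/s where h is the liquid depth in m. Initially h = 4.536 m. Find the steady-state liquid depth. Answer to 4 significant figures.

A dh/dt = Q_in − 0.04457 √h. Steady state requires inflow = outflow:
Q_in = 0.04457 √h_ss ⇒ √h_ss = 0.06461/0.04457 = 1.44963.
h_ss = 1.44963² = 2.10143 m. (Since h₀ = 4.536 m > h_ss, the level will fall toward this value.)

2.101 m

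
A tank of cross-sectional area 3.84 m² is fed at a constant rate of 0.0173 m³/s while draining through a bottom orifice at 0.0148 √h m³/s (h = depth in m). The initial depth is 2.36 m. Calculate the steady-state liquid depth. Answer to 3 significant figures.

1.37 m

Level balance: A dh/dt = 0.0173 − 0.0148 √h. Setting dh/dt = 0:
Q_in = 0.0148 √h_ss ⇒ √h_ss = 0.0173/0.0148 = 1.1689.
h_ss = 1.1689² = 1.3664 m. (Since h₀ = 2.36 m > h_ss, the level will fall toward this value.)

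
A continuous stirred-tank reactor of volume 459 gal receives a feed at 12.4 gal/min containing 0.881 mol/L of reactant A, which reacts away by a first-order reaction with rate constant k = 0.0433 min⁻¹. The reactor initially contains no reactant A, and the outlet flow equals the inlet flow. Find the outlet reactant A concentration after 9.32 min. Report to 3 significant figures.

Species balance: V dC/dt = Q C_in − Q C − k V C.
dC/dt = (Q/V) C_in − (Q/V + k) C; effective rate a = Q/V + k = 0.027015 + 0.0433 = 0.070315 min⁻¹.
C_ss = Q C_in/(Q + kV) = 0.33848 mol/L; C(t) = C_ss + (C₀ − C_ss) e^(−a t).
C(9.32) = 0.33848 + (-0.33848)·e^(−0.070315·9.32) = 0.33848 + (-0.33848)·0.51927 = 0.16272 mol/L.

0.163 mol/L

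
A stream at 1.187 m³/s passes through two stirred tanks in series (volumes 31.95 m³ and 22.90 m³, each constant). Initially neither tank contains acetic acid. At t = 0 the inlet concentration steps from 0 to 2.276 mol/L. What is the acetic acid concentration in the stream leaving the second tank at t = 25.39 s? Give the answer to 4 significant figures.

Species balance on tank i: dCᵢ/dt = (Cᵢ₋₁ − Cᵢ)/τᵢ with τᵢ = Vᵢ/Q.
τ₁ = 31.95/1.187 = 26.9166 s; τ₂ = 22.90/1.187 = 19.2923 s.
Solving the cascade with C₁(0)=C₂(0)=0 gives C₂(t) = C_in[1 − (τ₁ e^(−t/τ₁) − τ₂ e^(−t/τ₂))/(τ₁ − τ₂)].
At t = 25.39: e^(−t/τ₁) = 0.389347, e^(−t/τ₂) = 0.268188.
C₂ = 2.276·[1 − (26.9166·0.389347 − 19.2923·0.268188)/(7.62426)] = 2.276·0.304074 = 0.692072 mol/L.

0.6921 mol/L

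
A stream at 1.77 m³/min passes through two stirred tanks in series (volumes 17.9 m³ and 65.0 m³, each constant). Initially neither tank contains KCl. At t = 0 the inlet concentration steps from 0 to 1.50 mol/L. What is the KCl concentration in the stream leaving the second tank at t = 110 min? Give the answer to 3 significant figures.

1.40 mol/L

Time constants: τᵢ = Vᵢ/Q for each well-mixed tank.
τ₁ = 17.9/1.77 = 10.113 min; τ₂ = 65.0/1.77 = 36.723 min.
Tank 1: C₁ = C_in(1 − e^(−t/τ₁)). Tank 2 (τ₁ ≠ τ₂): C₂ = C_in[1 − (τ₁ e^(−t/τ₁) − τ₂ e^(−t/τ₂))/(τ₁ − τ₂)].
At t = 110: e^(−t/τ₁) = 1.8886e-05, e^(−t/τ₂) = 0.050017.
C₂ = 1.50·[1 − (10.113·1.8886e-05 − 36.723·0.050017)/(-26.610)] = 1.50·0.93098 = 1.3965 mol/L.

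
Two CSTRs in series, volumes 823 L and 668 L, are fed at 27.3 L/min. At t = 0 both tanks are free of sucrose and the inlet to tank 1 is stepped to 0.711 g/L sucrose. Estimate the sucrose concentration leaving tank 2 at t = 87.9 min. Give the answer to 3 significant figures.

Time constants: τᵢ = Vᵢ/Q for each well-mixed tank.
τ₁ = 823/27.3 = 30.147 min; τ₂ = 668/27.3 = 24.469 min.
Tank 1: C₁ = C_in(1 − e^(−t/τ₁)). Tank 2 (τ₁ ≠ τ₂): C₂ = C_in[1 − (τ₁ e^(−t/τ₁) − τ₂ e^(−t/τ₂))/(τ₁ − τ₂)].
At t = 87.9: e^(−t/τ₁) = 0.054163, e^(−t/τ₂) = 0.027534.
C₂ = 0.711·[1 − (30.147·0.054163 − 24.469·0.027534)/(5.6777)] = 0.711·0.83108 = 0.59090 g/L.

0.591 g/L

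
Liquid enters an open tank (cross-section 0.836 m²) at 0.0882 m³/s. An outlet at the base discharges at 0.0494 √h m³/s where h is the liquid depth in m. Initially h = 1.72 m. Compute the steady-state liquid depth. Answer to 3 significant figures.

Accumulation of liquid (constant cross-section A): A dh/dt = Q_in − 0.0494 √h. At steady state dh/dt = 0:
Q_in = 0.0494 √h_ss ⇒ √h_ss = 0.0882/0.0494 = 1.7854.
h_ss = 1.7854² = 3.1877 m. (Since h₀ = 1.72 m < h_ss, the level will rise toward this value.)

3.19 m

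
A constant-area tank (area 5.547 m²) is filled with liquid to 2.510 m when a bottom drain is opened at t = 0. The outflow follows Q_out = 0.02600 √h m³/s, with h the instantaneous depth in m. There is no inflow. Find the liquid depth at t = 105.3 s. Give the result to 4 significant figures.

1.789 m

A dh/dt = −Q_out = −0.02600 √h.
Separate and integrate: 2(√h − √h₀) = −(0.02600/A) t.
√h = √2.510 − 0.02600·105.3/(2·5.547) = 1.58430 − 0.246782 = 1.33752.
h = 1.33752² = 1.78895 m.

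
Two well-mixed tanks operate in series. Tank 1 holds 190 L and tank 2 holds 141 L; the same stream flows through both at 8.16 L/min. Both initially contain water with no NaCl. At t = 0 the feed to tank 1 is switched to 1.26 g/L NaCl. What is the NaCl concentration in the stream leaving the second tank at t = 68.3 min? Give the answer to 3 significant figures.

1.07 g/L

Time constants: τᵢ = Vᵢ/Q for each well-mixed tank.
τ₁ = 190/8.16 = 23.284 min; τ₂ = 141/8.16 = 17.279 min.
Tank 1: C₁ = C_in(1 − e^(−t/τ₁)). Tank 2 (τ₁ ≠ τ₂): C₂ = C_in[1 − (τ₁ e^(−t/τ₁) − τ₂ e^(−t/τ₂))/(τ₁ − τ₂)].
At t = 68.3: e^(−t/τ₁) = 0.053221, e^(−t/τ₂) = 0.019203.
C₂ = 1.26·[1 − (23.284·0.053221 − 17.279·0.019203)/(6.0049)] = 1.26·0.84889 = 1.0696 g/L.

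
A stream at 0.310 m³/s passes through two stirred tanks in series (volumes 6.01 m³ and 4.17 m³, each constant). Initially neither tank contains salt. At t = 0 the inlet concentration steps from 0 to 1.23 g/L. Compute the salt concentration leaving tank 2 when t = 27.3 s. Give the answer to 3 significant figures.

0.614 g/L

Time constants: τᵢ = Vᵢ/Q for each well-mixed tank.
τ₁ = 6.01/0.310 = 19.387 s; τ₂ = 4.17/0.310 = 13.452 s.
Tank 1: C₁ = C_in(1 − e^(−t/τ₁)). Tank 2 (τ₁ ≠ τ₂): C₂ = C_in[1 − (τ₁ e^(−t/τ₁) − τ₂ e^(−t/τ₂))/(τ₁ − τ₂)].
At t = 27.3: e^(−t/τ₁) = 0.24459, e^(−t/τ₂) = 0.13140.
C₂ = 1.23·[1 − (19.387·0.24459 − 13.452·0.13140)/(5.9355)] = 1.23·0.49888 = 0.61362 g/L.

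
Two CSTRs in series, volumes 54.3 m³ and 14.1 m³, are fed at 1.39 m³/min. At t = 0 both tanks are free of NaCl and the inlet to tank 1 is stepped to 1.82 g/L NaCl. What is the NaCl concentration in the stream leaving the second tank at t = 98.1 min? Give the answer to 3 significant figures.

Each tank obeys Vᵢ dCᵢ/dt = Q(Cᵢ₋₁ − Cᵢ), so τᵢ = Vᵢ/Q.
τ₁ = 54.3/1.39 = 39.065 min; τ₂ = 14.1/1.39 = 10.144 min.
Solving the cascade with C₁(0)=C₂(0)=0 gives C₂(t) = C_in[1 − (τ₁ e^(−t/τ₁) − τ₂ e^(−t/τ₂))/(τ₁ − τ₂)].
At t = 98.1: e^(−t/τ₁) = 0.081170, e^(−t/τ₂) = 6.3096e-05.
C₂ = 1.82·[1 − (39.065·0.081170 − 10.144·6.3096e-05)/(28.921)] = 1.82·0.89038 = 1.6205 g/L.

1.62 g/L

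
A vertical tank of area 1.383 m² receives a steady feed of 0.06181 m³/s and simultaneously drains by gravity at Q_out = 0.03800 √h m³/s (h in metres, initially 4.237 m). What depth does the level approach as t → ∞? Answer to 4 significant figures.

Accumulation of liquid (constant cross-section A): A dh/dt = Q_in − 0.03800 √h. At steady state dh/dt = 0:
Q_in = 0.03800 √h_ss ⇒ √h_ss = 0.06181/0.03800 = 1.62658.
h_ss = 1.62658² = 2.64576 m. (Since h₀ = 4.237 m > h_ss, the level will fall toward this value.)

2.646 m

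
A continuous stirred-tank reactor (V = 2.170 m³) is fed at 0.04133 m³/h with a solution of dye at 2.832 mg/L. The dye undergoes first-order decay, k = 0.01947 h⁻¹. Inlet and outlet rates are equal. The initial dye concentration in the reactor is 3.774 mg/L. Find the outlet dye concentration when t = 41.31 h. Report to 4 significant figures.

1.884 mg/L

V dC/dt = Q(C_in − C) − k V C.
dC/dt = (Q/V) C_in − (Q/V + k) C; effective rate a = Q/V + k = 0.0190461 + 0.01947 = 0.0385161 h⁻¹.
C_ss = Q C_in/(Q + kV) = 1.40042 mg/L; C(t) = C_ss + (C₀ − C_ss) e^(−a t).
C(41.31) = 1.40042 + (2.37358)·e^(−0.0385161·41.31) = 1.40042 + (2.37358)·0.203702 = 1.88392 mg/L.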